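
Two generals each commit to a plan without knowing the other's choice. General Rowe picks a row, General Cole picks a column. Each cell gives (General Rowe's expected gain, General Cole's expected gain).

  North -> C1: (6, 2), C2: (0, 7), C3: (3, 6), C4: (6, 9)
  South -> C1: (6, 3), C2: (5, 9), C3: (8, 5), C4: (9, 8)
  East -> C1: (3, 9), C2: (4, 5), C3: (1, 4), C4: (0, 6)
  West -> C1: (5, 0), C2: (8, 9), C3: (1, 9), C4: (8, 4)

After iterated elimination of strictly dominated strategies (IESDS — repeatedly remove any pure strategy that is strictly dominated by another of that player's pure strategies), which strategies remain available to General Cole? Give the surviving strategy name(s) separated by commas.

General Rowe's strategy East is strictly dominated by South (C1: 6>3, C2: 5>4, C3: 8>1, C4: 9>0) and is removed.
General Cole's strategy C1 is strictly dominated by C2 (North: 7>2, South: 9>3, West: 9>0) and is removed.
For General Rowe, South strictly dominates North on the remaining columns (C2: 5>0, C3: 8>3, C4: 9>6); eliminate North.
For General Cole, C2 strictly dominates C4 on the remaining rows (South: 9>8, West: 9>4); eliminate C4.
Among the remaining strategies, none is strictly dominated by another pure strategy of the same player, so the elimination stops.
Surviving strategies — General Rowe: {South, West}; General Cole: {C2, C3}.

C2, C3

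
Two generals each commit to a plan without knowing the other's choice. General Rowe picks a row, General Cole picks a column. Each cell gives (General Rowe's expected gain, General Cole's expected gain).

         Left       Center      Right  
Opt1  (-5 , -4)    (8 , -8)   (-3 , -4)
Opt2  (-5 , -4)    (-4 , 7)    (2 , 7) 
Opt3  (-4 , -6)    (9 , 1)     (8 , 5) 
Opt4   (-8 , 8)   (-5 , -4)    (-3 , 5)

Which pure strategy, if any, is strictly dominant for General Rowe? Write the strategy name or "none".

Opt3

Opt3 vs Opt1: Left: -4>-5, Center: 9>8, Right: 8>-3.
Opt3 vs Opt2: Left: -4>-5, Center: 9>-4, Right: 8>2.
Opt3 vs Opt4: Left: -4>-8, Center: 9>-5, Right: 8>-3.
Opt3 strictly beats every other strategy against every opponent action, so it is strictly dominant.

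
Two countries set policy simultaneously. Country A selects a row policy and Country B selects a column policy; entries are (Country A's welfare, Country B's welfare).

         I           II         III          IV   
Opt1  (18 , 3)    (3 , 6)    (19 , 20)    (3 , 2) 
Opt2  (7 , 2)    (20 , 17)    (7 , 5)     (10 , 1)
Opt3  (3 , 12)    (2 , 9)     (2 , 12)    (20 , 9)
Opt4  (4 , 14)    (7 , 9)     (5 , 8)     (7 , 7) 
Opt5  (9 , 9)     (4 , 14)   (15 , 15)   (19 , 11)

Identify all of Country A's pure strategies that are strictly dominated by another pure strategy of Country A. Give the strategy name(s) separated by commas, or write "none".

Nothing dominates Opt1: Opt2 at I (18>7); Opt3 at I (18>3); Opt4 at I (18>4); Opt5 at I (18>9).
Opt2: no other strategy beats it everywhere (Opt1 at II (20>3); Opt3 at I (7>3); Opt4 at I (7>4); Opt5 at II (20>4)).
Opt3 is not dominated — it holds its own against Opt1 at IV (20>3); Opt2 at IV (20>10); Opt4 at IV (20>7); Opt5 at IV (20>19).
Opt2 strictly dominates Opt4 — I: 7>4, II: 20>7, III: 7>5, IV: 10>7.
Opt5 is not dominated — it holds its own against Opt1 at II (4>3); Opt2 at I (9>7); Opt3 at I (9>3); Opt4 at I (9>4).

Opt4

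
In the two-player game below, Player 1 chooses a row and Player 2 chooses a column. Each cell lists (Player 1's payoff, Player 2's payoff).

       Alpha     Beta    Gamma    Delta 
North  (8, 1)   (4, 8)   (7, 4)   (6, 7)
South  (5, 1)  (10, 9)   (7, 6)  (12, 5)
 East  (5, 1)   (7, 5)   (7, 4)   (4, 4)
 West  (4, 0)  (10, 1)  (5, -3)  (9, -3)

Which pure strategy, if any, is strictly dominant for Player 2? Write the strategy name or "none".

Beta

Beta vs Alpha: North: 8>1, South: 9>1, East: 5>1, West: 1>0.
Beta vs Gamma: North: 8>4, South: 9>6, East: 5>4, West: 1>-3.
Beta vs Delta: North: 8>7, South: 9>5, East: 5>4, West: 1>-3.
Beta strictly beats every other strategy against every opponent action, so it is strictly dominant.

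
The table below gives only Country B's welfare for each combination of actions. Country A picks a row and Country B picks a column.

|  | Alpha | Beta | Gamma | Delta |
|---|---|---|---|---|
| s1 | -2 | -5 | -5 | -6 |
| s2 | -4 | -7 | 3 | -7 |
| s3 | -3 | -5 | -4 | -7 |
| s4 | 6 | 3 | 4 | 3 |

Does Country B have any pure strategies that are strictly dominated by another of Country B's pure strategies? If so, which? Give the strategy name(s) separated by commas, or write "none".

Beta, Delta

Alpha is not dominated — it holds its own against Beta at s1 (-2>-5); Gamma at s1 (-2>-5); Delta at s1 (-2>-6).
Alpha strictly dominates Beta — s1: -2>-5, s2: -4>-7, s3: -3>-5, s4: 6>3.
Gamma: no other strategy beats it everywhere (Alpha at s2 (3>-4); Beta at s1 (-5=-5); Delta at s1 (-5>-6)).
Delta: dominated, since Alpha does at least as well everywhere (s1: -2>-6, s2: -4>-7, s3: -3>-7, s4: 6>3).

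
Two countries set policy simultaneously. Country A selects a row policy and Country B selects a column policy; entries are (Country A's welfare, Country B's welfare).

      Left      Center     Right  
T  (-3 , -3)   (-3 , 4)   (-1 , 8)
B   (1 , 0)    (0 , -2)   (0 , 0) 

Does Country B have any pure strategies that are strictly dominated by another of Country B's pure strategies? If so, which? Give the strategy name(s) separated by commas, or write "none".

Left is not dominated — it holds its own against Center at B (0>-2); Right at B (0=0).
Center is strictly dominated by Right (T: 8>4, B: 0>-2).
Right is not dominated — it holds its own against Left at T (8>-3); Center at T (8>4).

Center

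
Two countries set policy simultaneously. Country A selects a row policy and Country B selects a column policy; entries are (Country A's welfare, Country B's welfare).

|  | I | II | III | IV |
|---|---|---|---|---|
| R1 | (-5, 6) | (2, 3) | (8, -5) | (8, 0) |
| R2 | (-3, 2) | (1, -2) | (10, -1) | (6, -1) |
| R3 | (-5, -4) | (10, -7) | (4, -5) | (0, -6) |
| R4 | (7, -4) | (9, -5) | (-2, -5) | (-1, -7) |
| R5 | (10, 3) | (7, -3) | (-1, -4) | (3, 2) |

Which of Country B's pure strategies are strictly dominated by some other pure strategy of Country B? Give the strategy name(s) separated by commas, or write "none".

I is not dominated — it holds its own against II at R1 (6>3); III at R1 (6>-5); IV at R1 (6>0).
II: dominated, since I does at least as well everywhere (R1: 6>3, R2: 2>-2, R3: -4>-7, R4: -4>-5, R5: 3>-3).
I strictly dominates III — R1: 6>-5, R2: 2>-1, R3: -4>-5, R4: -4>-5, R5: 3>-4.
IV: dominated, since I does at least as well everywhere (R1: 6>0, R2: 2>-1, R3: -4>-6, R4: -4>-7, R5: 3>2).

II, III, IV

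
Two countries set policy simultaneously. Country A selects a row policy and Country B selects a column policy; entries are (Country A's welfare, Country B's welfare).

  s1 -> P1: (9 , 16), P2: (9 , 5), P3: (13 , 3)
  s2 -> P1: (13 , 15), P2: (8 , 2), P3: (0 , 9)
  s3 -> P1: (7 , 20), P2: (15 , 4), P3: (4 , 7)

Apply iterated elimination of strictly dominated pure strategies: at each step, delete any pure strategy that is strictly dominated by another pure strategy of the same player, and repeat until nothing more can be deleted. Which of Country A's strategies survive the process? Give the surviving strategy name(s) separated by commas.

s2

Country B's strategy P2 is strictly dominated by P1 (s1: 16>5, s2: 15>2, s3: 20>4) and is removed.
For Country A, s1 strictly dominates s3 on the remaining columns (P1: 9>7, P3: 13>4); eliminate s3.
Country B's strategy P3 is strictly dominated by P1 (s1: 16>3, s2: 15>9) and is removed.
Country A's strategy s1 is strictly dominated by s2 (P1: 13>9) and is removed.
Among the remaining strategies, none is strictly dominated by another pure strategy of the same player, so the elimination stops.
Surviving strategies — Country A: {s2}; Country B: {P1}.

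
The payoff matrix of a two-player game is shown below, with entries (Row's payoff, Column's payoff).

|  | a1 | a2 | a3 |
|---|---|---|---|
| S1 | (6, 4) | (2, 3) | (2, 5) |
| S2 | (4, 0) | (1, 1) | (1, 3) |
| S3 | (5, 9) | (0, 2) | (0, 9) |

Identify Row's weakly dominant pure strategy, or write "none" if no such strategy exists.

S1

S1 vs S2: a1: 6>4, a2: 2>1, a3: 2>1.
S1 vs S3: a1: 6>5, a2: 2>0, a3: 2>0.
S1 is at least as good as every other strategy against every opponent action, so it is weakly dominant.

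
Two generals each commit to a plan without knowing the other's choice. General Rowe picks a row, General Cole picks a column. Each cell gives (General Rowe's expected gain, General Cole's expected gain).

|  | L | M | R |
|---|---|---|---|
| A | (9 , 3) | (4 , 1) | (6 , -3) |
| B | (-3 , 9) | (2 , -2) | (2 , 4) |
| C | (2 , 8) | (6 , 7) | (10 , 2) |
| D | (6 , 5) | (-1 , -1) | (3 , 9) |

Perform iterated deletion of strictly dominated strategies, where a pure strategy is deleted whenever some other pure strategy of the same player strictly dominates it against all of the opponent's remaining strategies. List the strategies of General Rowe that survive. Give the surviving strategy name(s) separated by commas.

A

For General Rowe, A strictly dominates B on the remaining columns (L: 9>-3, M: 4>2, R: 6>2); eliminate B.
For General Rowe, A strictly dominates D on the remaining columns (L: 9>6, M: 4>-1, R: 6>3); eliminate D.
General Cole's strategy M is strictly dominated by L (A: 3>1, C: 8>7) and is removed.
General Cole's strategy R is strictly dominated by L (A: 3>-3, C: 8>2) and is removed.
Row C is eliminated: A beats it against every remaining column (L: 9>2).
Among the remaining strategies, none is strictly dominated by another pure strategy of the same player, so the elimination stops.
Surviving strategies — General Rowe: {A}; General Cole: {L}.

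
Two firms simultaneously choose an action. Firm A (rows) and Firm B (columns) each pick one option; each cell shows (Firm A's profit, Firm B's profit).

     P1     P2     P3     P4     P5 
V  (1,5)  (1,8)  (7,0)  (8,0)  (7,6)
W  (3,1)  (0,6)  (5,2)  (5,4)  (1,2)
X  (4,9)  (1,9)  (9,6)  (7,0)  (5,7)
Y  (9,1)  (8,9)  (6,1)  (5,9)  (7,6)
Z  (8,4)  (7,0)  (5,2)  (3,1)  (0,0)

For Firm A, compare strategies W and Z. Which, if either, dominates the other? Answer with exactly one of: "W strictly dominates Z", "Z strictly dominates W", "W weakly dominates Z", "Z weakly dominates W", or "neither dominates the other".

W's payoffs vs Z's, by Firm B's action — P1: 3<8, P2: 0<7, P3: 5=5, P4: 5>3, P5: 1>0.
W does better at P4, P5 but worse at P1, P2; neither strategy dominates the other.

neither dominates the other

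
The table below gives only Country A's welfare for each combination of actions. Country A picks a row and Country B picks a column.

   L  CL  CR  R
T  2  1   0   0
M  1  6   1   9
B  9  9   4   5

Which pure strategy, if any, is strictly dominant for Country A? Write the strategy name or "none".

none

T fails to dominate M at CL (1<6).
M fails to dominate T at L (1<2).
B fails to dominate M at R (5<9).
No single strategy dominates all the others.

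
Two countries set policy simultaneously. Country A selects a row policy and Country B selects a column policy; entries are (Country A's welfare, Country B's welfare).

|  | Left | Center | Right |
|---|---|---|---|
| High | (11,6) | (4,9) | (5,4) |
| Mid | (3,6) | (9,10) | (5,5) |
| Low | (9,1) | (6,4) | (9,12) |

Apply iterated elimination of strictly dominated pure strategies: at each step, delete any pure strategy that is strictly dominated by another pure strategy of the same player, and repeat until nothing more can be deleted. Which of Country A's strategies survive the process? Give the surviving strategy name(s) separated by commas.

Country B's strategy Left is strictly dominated by Center (High: 9>6, Mid: 10>6, Low: 4>1) and is removed.
Row High is eliminated: Low beats it against every remaining column (Center: 6>4, Right: 9>5).
Among the remaining strategies, none is strictly dominated by another pure strategy of the same player, so the elimination stops.
Surviving strategies — Country A: {Mid, Low}; Country B: {Center, Right}.

Mid, Low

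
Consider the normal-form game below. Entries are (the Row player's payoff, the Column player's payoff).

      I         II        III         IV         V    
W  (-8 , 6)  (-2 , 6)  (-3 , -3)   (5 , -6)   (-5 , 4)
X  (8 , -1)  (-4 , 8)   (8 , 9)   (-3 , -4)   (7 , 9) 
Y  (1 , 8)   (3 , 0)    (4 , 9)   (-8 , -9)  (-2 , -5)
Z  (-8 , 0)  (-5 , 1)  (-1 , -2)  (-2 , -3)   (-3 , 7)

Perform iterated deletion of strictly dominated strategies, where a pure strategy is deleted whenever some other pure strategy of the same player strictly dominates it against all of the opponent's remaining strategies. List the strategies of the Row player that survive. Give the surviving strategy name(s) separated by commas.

X

The Column player's strategy IV is strictly dominated by I (W: 6>-6, X: -1>-4, Y: 8>-9, Z: 0>-3) and is removed.
The Row player's strategy W is strictly dominated by Y (I: 1>-8, II: 3>-2, III: 4>-3, V: -2>-5) and is removed.
The Row player's strategy Z is strictly dominated by X (I: 8>-8, II: -4>-5, III: 8>-1, V: 7>-3) and is removed.
For the Column player, III strictly dominates I on the remaining rows (X: 9>-1, Y: 9>8); eliminate I.
Column II is eliminated: III beats it against every remaining row (X: 9>8, Y: 9>0).
The Row player's strategy Y is strictly dominated by X (III: 8>4, V: 7>-2) and is removed.
Among the remaining strategies, none is strictly dominated by another pure strategy of the same player, so the elimination stops.
Surviving strategies — the Row player: {X}; the Column player: {III, V}.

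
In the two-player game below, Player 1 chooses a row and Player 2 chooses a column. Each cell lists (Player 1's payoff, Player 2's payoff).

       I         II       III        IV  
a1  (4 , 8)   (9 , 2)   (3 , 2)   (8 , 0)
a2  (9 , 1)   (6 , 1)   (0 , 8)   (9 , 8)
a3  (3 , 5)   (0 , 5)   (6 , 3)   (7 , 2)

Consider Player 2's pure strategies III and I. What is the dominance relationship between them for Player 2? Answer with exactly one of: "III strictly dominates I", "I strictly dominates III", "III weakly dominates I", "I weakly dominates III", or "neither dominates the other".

neither dominates the other

III's payoffs vs I's, by Player 1's action — a1: 2<8, a2: 8>1, a3: 3<5.
III does better at a2 but worse at a1, a3; neither strategy dominates the other.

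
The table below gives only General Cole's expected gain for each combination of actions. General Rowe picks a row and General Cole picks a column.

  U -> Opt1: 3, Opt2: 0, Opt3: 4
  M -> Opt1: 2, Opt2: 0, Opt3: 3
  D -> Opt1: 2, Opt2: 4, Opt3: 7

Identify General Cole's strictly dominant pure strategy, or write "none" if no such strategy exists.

Opt3

Opt3 vs Opt1: U: 4>3, M: 3>2, D: 7>2.
Opt3 vs Opt2: U: 4>0, M: 3>0, D: 7>4.
Opt3 strictly beats every other strategy against every opponent action, so it is strictly dominant.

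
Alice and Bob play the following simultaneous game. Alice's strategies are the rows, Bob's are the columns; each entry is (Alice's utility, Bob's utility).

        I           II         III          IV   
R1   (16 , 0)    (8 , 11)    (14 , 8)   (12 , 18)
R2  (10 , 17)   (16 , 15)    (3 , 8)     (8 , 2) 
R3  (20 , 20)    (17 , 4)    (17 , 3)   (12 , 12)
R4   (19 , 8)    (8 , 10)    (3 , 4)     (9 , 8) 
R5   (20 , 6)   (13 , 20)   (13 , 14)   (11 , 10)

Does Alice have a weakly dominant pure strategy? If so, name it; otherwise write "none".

R3 vs R1: I: 20>16, II: 17>8, III: 17>14, IV: 12=12.
R3 vs R2: I: 20>10, II: 17>16, III: 17>3, IV: 12>8.
R3 vs R4: I: 20>19, II: 17>8, III: 17>3, IV: 12>9.
R3 vs R5: I: 20=20, II: 17>13, III: 17>13, IV: 12>11.
R3 is at least as good as every other strategy against every opponent action, so it is weakly dominant.

R3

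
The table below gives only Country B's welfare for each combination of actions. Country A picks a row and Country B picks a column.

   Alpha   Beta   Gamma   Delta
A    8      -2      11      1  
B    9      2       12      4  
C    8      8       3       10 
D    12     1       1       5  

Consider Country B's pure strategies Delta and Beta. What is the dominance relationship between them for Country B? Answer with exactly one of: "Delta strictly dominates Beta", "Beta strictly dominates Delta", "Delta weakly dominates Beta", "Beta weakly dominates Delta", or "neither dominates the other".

Delta strictly dominates Beta

Compare Delta to Beta across each opponent action: A: 1>-2, B: 4>2, C: 10>8, D: 5>1.
Delta gives a strictly higher payoff against each opponent action, so Delta strictly dominates Beta.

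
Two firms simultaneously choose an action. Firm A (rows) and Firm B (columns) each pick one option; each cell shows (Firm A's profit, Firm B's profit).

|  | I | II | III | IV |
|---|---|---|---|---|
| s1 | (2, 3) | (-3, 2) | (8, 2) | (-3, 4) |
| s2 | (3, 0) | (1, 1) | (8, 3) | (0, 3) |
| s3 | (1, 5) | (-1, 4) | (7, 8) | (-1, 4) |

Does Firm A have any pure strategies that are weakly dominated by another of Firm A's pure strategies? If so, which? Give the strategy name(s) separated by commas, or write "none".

s1, s3

s2 weakly dominates s1 — I: 3>2, II: 1>-3, III: 8=8, IV: 0>-3.
s2: no other strategy beats it everywhere (s1 at I (3>2); s3 at I (3>1)).
s3 is weakly dominated by s2 (I: 3>1, II: 1>-1, III: 8>7, IV: 0>-1).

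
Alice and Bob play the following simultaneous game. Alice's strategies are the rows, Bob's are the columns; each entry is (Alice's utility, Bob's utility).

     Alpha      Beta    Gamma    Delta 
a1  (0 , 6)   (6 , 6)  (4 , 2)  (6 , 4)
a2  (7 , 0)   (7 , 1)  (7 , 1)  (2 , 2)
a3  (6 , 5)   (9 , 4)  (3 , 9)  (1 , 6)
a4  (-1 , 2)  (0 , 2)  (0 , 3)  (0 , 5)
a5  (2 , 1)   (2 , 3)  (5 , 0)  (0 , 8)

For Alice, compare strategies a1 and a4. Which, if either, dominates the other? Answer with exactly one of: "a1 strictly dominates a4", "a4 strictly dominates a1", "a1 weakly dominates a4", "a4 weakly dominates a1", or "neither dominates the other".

a1 strictly dominates a4

Compare a1 to a4 across each opponent action: Alpha: 0>-1, Beta: 6>0, Gamma: 4>0, Delta: 6>0.
Every comparison favours a1, so a1 strictly dominates a4.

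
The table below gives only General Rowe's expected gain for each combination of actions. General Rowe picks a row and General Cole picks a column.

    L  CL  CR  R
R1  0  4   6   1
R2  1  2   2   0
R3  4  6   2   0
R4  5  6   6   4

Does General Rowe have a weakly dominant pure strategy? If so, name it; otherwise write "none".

R4 vs R1: L: 5>0, CL: 6>4, CR: 6=6, R: 4>1.
R4 vs R2: L: 5>1, CL: 6>2, CR: 6>2, R: 4>0.
R4 vs R3: L: 5>4, CL: 6=6, CR: 6>2, R: 4>0.
R4 is at least as good as every other strategy against every opponent action, so it is weakly dominant.

R4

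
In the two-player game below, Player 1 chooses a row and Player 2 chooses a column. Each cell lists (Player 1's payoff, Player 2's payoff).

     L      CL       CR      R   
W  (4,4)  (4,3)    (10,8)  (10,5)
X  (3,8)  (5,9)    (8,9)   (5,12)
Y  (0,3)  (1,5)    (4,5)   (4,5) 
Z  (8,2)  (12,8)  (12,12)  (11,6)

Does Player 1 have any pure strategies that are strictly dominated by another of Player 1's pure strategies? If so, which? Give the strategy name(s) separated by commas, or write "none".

W, X, Y

W is strictly dominated by Z (L: 8>4, CL: 12>4, CR: 12>10, R: 11>10).
X: dominated, since Z does at least as well everywhere (L: 8>3, CL: 12>5, CR: 12>8, R: 11>5).
Y: dominated, since W does at least as well everywhere (L: 4>0, CL: 4>1, CR: 10>4, R: 10>4).
Nothing dominates Z: W at L (8>4); X at L (8>3); Y at L (8>0).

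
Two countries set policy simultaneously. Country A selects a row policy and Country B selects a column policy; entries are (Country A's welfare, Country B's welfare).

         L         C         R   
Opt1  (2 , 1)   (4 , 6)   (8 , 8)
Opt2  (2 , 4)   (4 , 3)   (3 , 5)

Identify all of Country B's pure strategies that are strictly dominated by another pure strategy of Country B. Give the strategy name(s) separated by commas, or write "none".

L: dominated, since R does at least as well everywhere (Opt1: 8>1, Opt2: 5>4).
C is strictly dominated by R (Opt1: 8>6, Opt2: 5>3).
Nothing dominates R: L at Opt1 (8>1); C at Opt1 (8>6).

L, C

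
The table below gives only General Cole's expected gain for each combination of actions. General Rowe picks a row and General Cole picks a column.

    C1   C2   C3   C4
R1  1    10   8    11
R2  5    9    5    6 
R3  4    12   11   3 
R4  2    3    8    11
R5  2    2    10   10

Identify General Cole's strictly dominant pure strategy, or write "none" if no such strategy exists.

C1 fails to dominate C2 at R1 (1<10).
C2 fails to dominate C1 at R5 (2=2).
C3 fails to dominate C1 at R2 (5=5).
C4 fails to dominate C1 at R3 (3<4).
No single strategy dominates all the others.

none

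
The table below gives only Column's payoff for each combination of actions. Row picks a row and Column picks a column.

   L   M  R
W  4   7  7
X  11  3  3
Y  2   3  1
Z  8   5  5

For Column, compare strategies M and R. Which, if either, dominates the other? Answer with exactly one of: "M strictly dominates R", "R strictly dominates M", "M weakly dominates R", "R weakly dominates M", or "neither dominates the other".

M weakly dominates R

Compare M to R across every action of Row: W: 7=7, X: 3=3, Y: 3>1, Z: 5=5.
M is at least as good everywhere and strictly better somewhere (tied only at W, X, Z), so M weakly but not strictly dominates R.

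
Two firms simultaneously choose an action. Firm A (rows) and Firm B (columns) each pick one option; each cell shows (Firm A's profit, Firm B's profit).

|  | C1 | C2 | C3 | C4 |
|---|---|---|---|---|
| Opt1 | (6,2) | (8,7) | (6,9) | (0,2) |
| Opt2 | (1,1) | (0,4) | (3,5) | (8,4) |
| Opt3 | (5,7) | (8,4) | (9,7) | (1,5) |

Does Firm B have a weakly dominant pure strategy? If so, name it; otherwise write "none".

C3 vs C1: Opt1: 9>2, Opt2: 5>1, Opt3: 7=7.
C3 vs C2: Opt1: 9>7, Opt2: 5>4, Opt3: 7>4.
C3 vs C4: Opt1: 9>2, Opt2: 5>4, Opt3: 7>5.
C3 is at least as good as every other strategy against every opponent action, so it is weakly dominant.

C3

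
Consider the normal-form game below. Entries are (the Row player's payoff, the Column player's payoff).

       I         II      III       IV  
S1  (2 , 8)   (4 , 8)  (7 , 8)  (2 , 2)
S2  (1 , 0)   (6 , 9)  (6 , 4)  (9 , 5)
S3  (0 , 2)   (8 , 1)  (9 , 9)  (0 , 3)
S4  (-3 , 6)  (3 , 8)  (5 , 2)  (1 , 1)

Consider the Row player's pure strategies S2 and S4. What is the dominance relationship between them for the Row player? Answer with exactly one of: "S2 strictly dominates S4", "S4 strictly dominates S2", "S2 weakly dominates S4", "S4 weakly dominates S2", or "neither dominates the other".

S2 strictly dominates S4

S2's payoffs vs S4's, by the Column player's action — I: 1>-3, II: 6>3, III: 6>5, IV: 9>1.
S2 gives a strictly higher payoff against each opponent action, so S2 strictly dominates S4.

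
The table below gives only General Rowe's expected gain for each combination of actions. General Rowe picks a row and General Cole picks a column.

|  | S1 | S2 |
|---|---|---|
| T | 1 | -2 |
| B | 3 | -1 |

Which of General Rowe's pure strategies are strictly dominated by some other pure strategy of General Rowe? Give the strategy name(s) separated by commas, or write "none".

T is strictly dominated by B (S1: 3>1, S2: -1>-2).
B: no other strategy beats it everywhere (T at S1 (3>1)).

T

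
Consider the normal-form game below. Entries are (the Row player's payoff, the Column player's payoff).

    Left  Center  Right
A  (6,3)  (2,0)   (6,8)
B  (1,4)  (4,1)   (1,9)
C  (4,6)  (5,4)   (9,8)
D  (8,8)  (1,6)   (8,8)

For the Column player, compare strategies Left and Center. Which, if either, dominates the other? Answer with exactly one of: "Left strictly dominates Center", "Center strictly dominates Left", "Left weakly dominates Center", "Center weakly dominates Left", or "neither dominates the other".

Compare Left to Center across each choice by the Row player: A: 3>0, B: 4>1, C: 6>4, D: 8>6.
Left gives a strictly higher payoff against each choice by the Row player, so Left strictly dominates Center.

Left strictly dominates Center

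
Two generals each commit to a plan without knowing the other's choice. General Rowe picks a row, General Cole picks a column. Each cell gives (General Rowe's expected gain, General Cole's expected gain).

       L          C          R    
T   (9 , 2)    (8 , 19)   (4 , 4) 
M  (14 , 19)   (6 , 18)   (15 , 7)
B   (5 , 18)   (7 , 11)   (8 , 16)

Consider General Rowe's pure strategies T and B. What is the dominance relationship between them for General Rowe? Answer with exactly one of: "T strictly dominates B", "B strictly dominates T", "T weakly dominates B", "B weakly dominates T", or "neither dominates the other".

T's payoffs vs B's, by General Cole's action — L: 9>5, C: 8>7, R: 4<8.
T does better at L, C but worse at R; neither strategy dominates the other.

neither dominates the other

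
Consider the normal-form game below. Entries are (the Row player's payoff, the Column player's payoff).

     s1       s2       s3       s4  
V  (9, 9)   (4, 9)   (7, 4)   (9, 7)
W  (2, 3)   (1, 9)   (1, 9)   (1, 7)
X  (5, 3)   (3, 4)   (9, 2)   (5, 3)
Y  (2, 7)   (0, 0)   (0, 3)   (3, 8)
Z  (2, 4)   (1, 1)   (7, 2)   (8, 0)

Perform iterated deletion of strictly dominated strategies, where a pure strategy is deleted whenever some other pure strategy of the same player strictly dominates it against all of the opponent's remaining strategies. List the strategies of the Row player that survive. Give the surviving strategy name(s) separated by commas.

For the Row player, V strictly dominates W on the remaining columns (s1: 9>2, s2: 4>1, s3: 7>1, s4: 9>1); eliminate W.
The Row player's strategy Y is strictly dominated by V (s1: 9>2, s2: 4>0, s3: 7>0, s4: 9>3) and is removed.
Column s3 is eliminated: s1 beats it against every remaining row (V: 9>4, X: 3>2, Z: 4>2).
For the Row player, V strictly dominates X on the remaining columns (s1: 9>5, s2: 4>3, s4: 9>5); eliminate X.
The Row player's strategy Z is strictly dominated by V (s1: 9>2, s2: 4>1, s4: 9>8) and is removed.
For the Column player, s1 strictly dominates s4 on the remaining rows (V: 9>7); eliminate s4.
Among the remaining strategies, none is strictly dominated by another pure strategy of the same player, so the elimination stops.
Surviving strategies — the Row player: {V}; the Column player: {s1, s2}.

V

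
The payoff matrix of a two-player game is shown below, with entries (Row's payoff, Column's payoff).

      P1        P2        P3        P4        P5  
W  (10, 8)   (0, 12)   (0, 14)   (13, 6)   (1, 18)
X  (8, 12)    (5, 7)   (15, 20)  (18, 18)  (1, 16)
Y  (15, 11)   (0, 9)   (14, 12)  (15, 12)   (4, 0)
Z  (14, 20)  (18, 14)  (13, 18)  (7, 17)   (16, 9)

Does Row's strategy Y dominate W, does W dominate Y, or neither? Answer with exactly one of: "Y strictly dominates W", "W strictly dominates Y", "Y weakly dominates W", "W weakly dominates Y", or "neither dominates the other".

Y weakly dominates W

Compare Y to W across each choice by Column: P1: 15>10, P2: 0=0, P3: 14>0, P4: 15>13, P5: 4>1.
Y is at least as good everywhere and strictly better somewhere (tied only at P2), so Y weakly but not strictly dominates W.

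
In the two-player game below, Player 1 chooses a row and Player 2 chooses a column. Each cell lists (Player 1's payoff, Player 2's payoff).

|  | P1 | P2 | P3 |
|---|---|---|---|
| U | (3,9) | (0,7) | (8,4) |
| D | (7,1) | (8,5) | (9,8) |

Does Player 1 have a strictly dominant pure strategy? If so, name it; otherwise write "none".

D vs U: P1: 7>3, P2: 8>0, P3: 9>8.
D strictly beats every other strategy against every opponent action, so it is strictly dominant.

D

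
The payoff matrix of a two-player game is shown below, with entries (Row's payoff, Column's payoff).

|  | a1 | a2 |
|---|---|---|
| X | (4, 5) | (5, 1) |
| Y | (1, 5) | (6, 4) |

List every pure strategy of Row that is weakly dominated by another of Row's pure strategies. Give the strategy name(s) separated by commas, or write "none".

none

X: no other strategy beats it everywhere (Y at a1 (4>1)).
Nothing dominates Y: X at a2 (6>5).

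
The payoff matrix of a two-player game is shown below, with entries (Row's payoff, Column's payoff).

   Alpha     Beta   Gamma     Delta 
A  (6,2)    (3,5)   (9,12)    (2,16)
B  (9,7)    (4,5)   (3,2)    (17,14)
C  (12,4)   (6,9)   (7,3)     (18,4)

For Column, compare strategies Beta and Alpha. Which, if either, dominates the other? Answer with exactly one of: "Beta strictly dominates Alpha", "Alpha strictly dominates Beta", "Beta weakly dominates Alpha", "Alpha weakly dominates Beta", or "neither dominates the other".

Compare Beta to Alpha across every action of Row: A: 5>2, B: 5<7, C: 9>4.
Beta does better at A, C but worse at B; neither strategy dominates the other.

neither dominates the other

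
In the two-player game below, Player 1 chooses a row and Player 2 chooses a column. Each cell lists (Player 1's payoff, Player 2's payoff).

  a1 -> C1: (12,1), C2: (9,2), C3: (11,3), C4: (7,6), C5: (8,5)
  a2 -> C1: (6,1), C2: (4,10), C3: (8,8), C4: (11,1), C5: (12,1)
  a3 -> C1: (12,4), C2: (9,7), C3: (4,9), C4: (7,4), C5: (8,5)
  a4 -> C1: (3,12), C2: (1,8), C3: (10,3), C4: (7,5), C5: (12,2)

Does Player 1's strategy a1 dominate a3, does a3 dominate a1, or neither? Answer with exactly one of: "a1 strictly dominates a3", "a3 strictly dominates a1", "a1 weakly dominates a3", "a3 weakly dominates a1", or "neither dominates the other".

a1 weakly dominates a3

Compare a1 to a3 across each opponent action: C1: 12=12, C2: 9=9, C3: 11>4, C4: 7=7, C5: 8=8.
a1 is at least as good everywhere and strictly better somewhere (tied only at C1, C2, C4, C5), so a1 weakly but not strictly dominates a3.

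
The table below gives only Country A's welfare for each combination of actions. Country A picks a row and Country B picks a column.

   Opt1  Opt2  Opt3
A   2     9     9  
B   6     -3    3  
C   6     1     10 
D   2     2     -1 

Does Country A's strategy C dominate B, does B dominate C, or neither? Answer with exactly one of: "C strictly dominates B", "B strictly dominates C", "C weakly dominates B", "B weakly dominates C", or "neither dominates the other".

Compare C to B across each opponent action: Opt1: 6=6, Opt2: 1>-3, Opt3: 10>3.
C is at least as good everywhere and strictly better somewhere (tied only at Opt1), so C weakly but not strictly dominates B.

C weakly dominates B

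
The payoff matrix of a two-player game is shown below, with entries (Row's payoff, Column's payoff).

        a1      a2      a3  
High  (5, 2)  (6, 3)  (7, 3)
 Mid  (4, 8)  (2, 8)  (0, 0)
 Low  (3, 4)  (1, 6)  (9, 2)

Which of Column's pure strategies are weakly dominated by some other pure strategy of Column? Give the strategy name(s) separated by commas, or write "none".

a1 is weakly dominated by a2 (High: 3>2, Mid: 8=8, Low: 6>4).
a2 is not dominated — it holds its own against a1 at High (3>2); a3 at Mid (8>0).
a2 weakly dominates a3 — High: 3=3, Mid: 8>0, Low: 6>2.

a1, a3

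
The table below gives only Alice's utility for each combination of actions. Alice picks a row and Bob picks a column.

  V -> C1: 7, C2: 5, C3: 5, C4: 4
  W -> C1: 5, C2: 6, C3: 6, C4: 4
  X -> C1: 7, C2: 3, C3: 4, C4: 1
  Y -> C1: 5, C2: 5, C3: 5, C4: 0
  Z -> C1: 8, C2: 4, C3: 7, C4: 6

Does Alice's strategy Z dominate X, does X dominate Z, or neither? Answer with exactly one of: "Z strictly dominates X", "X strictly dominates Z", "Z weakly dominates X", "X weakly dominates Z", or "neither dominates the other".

Z's payoffs vs X's, by Bob's action — C1: 8>7, C2: 4>3, C3: 7>4, C4: 6>1.
Z gives a strictly higher payoff against each choice by Bob, so Z strictly dominates X.

Z strictly dominates X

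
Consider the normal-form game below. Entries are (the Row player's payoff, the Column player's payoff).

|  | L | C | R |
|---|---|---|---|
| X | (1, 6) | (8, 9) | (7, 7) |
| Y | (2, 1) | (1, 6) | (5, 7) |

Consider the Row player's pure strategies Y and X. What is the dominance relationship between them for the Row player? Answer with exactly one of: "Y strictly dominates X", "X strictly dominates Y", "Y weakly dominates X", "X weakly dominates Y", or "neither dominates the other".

Compare Y to X across each choice by the Column player: L: 2>1, C: 1<8, R: 5<7.
Y does better at L but worse at C, R; neither strategy dominates the other.

neither dominates the other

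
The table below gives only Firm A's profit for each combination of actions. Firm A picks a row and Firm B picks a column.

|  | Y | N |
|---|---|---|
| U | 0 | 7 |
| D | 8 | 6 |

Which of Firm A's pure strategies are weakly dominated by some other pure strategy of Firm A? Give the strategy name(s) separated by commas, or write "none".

none

U: no other strategy beats it everywhere (D at N (7>6)).
Nothing dominates D: U at Y (8>0).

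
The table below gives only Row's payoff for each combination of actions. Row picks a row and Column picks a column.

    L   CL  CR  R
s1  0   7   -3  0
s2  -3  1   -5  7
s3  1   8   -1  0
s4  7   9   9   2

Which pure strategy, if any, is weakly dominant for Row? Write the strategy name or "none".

s1 fails to dominate s2 at R (0<7).
s2 fails to dominate s1 at L (-3<0).
s3 fails to dominate s2 at R (0<7).
s4 fails to dominate s2 at R (2<7).
No single strategy dominates all the others.

none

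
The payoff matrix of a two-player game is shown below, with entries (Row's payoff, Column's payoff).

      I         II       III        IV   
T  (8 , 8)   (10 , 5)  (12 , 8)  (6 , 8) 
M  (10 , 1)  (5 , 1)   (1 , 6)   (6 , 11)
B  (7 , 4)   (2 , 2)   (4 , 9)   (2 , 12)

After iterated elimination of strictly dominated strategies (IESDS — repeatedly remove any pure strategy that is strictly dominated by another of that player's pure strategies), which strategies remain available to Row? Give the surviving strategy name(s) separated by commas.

For Row, T strictly dominates B on the remaining columns (I: 8>7, II: 10>2, III: 12>4, IV: 6>2); eliminate B.
Column's strategy II is strictly dominated by III (T: 8>5, M: 6>1) and is removed.
Among the remaining strategies, none is strictly dominated by another pure strategy of the same player, so the elimination stops.
Surviving strategies — Row: {T, M}; Column: {I, III, IV}.

T, M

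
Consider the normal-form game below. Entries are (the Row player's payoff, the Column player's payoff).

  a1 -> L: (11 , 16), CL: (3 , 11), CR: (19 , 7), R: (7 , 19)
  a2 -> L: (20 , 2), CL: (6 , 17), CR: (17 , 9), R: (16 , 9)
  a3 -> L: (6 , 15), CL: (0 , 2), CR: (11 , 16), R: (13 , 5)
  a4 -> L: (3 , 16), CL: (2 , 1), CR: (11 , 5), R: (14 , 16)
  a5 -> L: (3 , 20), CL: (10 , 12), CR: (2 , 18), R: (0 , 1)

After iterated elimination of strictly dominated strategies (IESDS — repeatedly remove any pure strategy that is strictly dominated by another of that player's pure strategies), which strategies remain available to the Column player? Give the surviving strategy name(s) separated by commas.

For the Row player, a2 strictly dominates a3 on the remaining columns (L: 20>6, CL: 6>0, CR: 17>11, R: 16>13); eliminate a3.
For the Row player, a2 strictly dominates a4 on the remaining columns (L: 20>3, CL: 6>2, CR: 17>11, R: 16>14); eliminate a4.
Among the remaining strategies, none is strictly dominated by another pure strategy of the same player, so the elimination stops.
Surviving strategies — the Row player: {a1, a2, a5}; the Column player: {L, CL, CR, R}.

L, CL, CR, R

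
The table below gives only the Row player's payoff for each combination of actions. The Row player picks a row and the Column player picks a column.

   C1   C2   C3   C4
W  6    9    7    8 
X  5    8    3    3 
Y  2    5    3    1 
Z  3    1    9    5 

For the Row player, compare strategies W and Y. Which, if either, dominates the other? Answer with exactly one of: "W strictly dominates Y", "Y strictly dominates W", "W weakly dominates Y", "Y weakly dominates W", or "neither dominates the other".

W strictly dominates Y

Compare W to Y across each choice by the Column player: C1: 6>2, C2: 9>5, C3: 7>3, C4: 8>1.
Every comparison favours W, so W strictly dominates Y.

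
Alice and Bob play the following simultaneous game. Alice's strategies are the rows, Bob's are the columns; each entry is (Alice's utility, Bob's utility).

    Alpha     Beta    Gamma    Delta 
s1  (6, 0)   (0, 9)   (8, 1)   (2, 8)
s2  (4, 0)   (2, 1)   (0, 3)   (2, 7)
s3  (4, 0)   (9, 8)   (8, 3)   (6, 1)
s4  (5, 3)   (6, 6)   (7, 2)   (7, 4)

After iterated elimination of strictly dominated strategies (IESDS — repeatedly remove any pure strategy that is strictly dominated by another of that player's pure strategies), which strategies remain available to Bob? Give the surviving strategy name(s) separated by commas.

Beta

Row s2 is eliminated: s4 beats it against every remaining column (Alpha: 5>4, Beta: 6>2, Gamma: 7>0, Delta: 7>2).
Column Alpha is eliminated: Beta beats it against every remaining row (s1: 9>0, s3: 8>0, s4: 6>3).
Column Gamma is eliminated: Beta beats it against every remaining row (s1: 9>1, s3: 8>3, s4: 6>2).
Row s1 is eliminated: s3 beats it against every remaining column (Beta: 9>0, Delta: 6>2).
Column Delta is eliminated: Beta beats it against every remaining row (s3: 8>1, s4: 6>4).
For Alice, s3 strictly dominates s4 on the remaining columns (Beta: 9>6); eliminate s4.
Among the remaining strategies, none is strictly dominated by another pure strategy of the same player, so the elimination stops.
Surviving strategies — Alice: {s3}; Bob: {Beta}.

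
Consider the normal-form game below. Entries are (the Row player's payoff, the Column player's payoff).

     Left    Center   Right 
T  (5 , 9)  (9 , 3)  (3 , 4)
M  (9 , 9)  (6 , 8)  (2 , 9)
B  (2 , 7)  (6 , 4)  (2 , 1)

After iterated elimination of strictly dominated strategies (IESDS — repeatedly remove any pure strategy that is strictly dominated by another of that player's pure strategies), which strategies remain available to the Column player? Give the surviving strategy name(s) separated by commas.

Left, Right

For the Row player, T strictly dominates B on the remaining columns (Left: 5>2, Center: 9>6, Right: 3>2); eliminate B.
For the Column player, Left strictly dominates Center on the remaining rows (T: 9>3, M: 9>8); eliminate Center.
Among the remaining strategies, none is strictly dominated by another pure strategy of the same player, so the elimination stops.
Surviving strategies — the Row player: {T, M}; the Column player: {Left, Right}.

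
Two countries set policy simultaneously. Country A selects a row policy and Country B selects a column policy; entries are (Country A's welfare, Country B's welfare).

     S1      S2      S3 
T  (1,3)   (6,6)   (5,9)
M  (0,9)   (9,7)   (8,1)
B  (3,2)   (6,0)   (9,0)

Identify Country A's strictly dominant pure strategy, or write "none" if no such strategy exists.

none

T fails to dominate M at S2 (6<9).
M fails to dominate T at S1 (0<1).
B fails to dominate T at S2 (6=6).
No single strategy dominates all the others.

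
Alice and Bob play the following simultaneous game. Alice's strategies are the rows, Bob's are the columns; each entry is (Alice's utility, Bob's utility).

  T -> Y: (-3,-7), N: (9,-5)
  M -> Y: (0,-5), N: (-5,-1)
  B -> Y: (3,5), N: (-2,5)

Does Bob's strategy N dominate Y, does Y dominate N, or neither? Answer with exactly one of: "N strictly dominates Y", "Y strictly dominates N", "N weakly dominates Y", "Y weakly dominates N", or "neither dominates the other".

N's payoffs vs Y's, by Alice's action — T: -5>-7, M: -1>-5, B: 5=5.
N is at least as good everywhere and strictly better somewhere (tied only at B), so N weakly but not strictly dominates Y.

N weakly dominates Y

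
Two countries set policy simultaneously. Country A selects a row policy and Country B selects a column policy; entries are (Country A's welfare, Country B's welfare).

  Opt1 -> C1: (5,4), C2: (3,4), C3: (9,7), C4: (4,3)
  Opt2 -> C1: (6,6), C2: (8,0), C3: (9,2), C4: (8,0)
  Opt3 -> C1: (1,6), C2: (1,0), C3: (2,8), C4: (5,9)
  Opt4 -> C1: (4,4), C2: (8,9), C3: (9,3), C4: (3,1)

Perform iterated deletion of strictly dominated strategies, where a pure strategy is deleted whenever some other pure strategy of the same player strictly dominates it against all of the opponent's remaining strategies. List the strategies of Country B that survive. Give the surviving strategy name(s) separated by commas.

C1, C2, C3

Row Opt3 is eliminated: Opt2 beats it against every remaining column (C1: 6>1, C2: 8>1, C3: 9>2, C4: 8>5).
For Country B, C1 strictly dominates C4 on the remaining rows (Opt1: 4>3, Opt2: 6>0, Opt4: 4>1); eliminate C4.
Among the remaining strategies, none is strictly dominated by another pure strategy of the same player, so the elimination stops.
Surviving strategies — Country A: {Opt1, Opt2, Opt4}; Country B: {C1, C2, C3}.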